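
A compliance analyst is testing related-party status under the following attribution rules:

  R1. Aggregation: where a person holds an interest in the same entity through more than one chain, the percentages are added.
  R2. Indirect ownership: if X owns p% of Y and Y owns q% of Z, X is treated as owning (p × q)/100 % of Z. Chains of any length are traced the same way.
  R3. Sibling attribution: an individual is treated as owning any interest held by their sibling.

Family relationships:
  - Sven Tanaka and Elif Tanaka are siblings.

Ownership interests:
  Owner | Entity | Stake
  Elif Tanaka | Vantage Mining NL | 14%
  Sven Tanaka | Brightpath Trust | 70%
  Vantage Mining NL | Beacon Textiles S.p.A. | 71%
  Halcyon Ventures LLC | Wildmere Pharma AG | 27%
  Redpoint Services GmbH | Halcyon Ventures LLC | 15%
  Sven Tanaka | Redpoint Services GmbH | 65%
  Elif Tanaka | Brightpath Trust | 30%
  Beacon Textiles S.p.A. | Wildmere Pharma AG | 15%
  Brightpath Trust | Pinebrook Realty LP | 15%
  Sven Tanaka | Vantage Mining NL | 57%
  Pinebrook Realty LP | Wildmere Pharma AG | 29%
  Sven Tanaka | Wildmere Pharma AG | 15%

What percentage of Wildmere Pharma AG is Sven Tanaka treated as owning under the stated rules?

29.544%

By sibling attribution (R3), Sven Tanaka is treated as also owning Elif Tanaka's interest in Brightpath Trust, giving 70% + 30% = 100%.
By sibling attribution (R3), Sven Tanaka is treated as also owning Elif Tanaka's interest in Vantage Mining NL, giving 57% + 14% = 71%.
Chain via Brightpath Trust → Pinebrook Realty LP (R2): 100% × 15% × 29% = 4.35% of Wildmere Pharma AG.
Chain via Vantage Mining NL → Beacon Textiles S.p.A. (R2): 71% × 71% × 15% = 7.5615% of Wildmere Pharma AG.
Chain via Redpoint Services GmbH → Halcyon Ventures LLC (R2): 65% × 15% × 27% = 2.6325% of Wildmere Pharma AG.
Direct interest in Wildmere Pharma AG: 15%.
Aggregating (R1): 4.35% + 7.5615% + 2.6325% + 15% = 29.544%.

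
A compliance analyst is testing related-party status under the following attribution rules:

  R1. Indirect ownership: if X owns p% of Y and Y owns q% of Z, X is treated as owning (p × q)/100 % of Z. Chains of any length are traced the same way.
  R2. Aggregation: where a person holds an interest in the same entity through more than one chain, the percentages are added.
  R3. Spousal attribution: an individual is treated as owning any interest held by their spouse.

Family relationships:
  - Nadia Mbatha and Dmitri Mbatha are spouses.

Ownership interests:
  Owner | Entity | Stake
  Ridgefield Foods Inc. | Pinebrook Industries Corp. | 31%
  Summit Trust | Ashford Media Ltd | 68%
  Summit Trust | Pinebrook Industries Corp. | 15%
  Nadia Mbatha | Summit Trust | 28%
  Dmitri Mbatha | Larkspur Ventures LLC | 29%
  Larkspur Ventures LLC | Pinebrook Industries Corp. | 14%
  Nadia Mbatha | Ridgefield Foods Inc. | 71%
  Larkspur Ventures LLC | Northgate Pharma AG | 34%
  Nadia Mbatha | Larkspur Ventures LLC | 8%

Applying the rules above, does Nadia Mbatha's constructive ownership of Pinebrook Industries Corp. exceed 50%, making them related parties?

No

By spousal attribution (R3), Nadia Mbatha is treated as also owning Dmitri Mbatha's interest in Larkspur Ventures LLC, giving 8% + 29% = 37%.
Chain via Summit Trust (R1): 28% × 15% = 4.2% of Pinebrook Industries Corp.
Chain via Ridgefield Foods Inc. (R1): 71% × 31% = 22.01% of Pinebrook Industries Corp.
Chain via Larkspur Ventures LLC (R1): 37% × 14% = 5.18% of Pinebrook Industries Corp.
Aggregating (R2): 4.2% + 22.01% + 5.18% = 31.39%.
31.39% does not exceed the 50% threshold, so Nadia is not a related party to Pinebrook Industries Corp.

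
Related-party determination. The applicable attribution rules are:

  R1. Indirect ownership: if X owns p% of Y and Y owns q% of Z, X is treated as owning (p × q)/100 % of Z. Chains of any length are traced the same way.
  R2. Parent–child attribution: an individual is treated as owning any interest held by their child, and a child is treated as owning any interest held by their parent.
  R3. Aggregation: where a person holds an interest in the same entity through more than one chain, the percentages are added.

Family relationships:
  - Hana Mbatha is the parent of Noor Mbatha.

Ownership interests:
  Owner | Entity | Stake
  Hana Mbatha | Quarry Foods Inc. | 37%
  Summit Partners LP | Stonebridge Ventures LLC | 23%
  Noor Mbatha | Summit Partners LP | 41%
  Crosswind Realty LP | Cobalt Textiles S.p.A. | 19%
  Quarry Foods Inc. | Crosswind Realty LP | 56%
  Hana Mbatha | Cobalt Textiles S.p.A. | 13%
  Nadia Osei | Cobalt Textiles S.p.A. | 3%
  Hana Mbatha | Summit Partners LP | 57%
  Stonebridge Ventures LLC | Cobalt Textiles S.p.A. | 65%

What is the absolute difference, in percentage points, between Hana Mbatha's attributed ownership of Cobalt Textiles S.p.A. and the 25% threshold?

6.5878

By parent–child attribution (R2), Hana Mbatha is treated as also owning Noor Mbatha's interest in Summit Partners LP, giving 57% + 41% = 98%.
Chain via Summit Partners LP → Stonebridge Ventures LLC (R1): 98% × 23% × 65% = 14.651% of Cobalt Textiles S.p.A.
Chain via Quarry Foods Inc. → Crosswind Realty LP (R1): 37% × 56% × 19% = 3.9368% of Cobalt Textiles S.p.A.
Direct interest in Cobalt Textiles S.p.A: 13%.
Aggregating (R3): 14.651% + 3.9368% + 13% = 31.5878%.
31.5878% exceeds the 25% threshold by 6.5878 percentage points.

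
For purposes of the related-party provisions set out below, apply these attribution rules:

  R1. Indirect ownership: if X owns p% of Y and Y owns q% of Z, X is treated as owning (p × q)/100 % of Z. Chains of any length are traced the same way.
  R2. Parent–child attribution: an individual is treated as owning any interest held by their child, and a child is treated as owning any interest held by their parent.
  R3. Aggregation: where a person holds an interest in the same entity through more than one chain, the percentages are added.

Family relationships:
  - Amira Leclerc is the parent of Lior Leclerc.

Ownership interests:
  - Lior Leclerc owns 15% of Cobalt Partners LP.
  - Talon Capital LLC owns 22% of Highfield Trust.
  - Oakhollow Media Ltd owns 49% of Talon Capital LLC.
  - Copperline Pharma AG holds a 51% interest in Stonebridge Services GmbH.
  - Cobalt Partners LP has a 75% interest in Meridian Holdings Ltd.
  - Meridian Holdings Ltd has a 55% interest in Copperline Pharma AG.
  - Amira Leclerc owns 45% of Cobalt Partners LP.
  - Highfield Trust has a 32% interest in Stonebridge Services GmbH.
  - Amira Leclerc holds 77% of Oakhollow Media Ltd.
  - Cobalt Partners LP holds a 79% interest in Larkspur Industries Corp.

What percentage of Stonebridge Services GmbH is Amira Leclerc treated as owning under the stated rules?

15.278692%

By parent–child attribution (R2), Amira Leclerc is treated as also owning Lior Leclerc's interest in Cobalt Partners LP, giving 45% + 15% = 60%.
Chain via Oakhollow Media Ltd → Talon Capital LLC → Highfield Trust (R1): 77% × 49% × 22% × 32% = 2.656192% of Stonebridge Services GmbH.
Chain via Cobalt Partners LP → Meridian Holdings Ltd → Copperline Pharma AG (R1): 60% × 75% × 55% × 51% = 12.6225% of Stonebridge Services GmbH.
Aggregating (R3): 2.656192% + 12.6225% = 15.278692%.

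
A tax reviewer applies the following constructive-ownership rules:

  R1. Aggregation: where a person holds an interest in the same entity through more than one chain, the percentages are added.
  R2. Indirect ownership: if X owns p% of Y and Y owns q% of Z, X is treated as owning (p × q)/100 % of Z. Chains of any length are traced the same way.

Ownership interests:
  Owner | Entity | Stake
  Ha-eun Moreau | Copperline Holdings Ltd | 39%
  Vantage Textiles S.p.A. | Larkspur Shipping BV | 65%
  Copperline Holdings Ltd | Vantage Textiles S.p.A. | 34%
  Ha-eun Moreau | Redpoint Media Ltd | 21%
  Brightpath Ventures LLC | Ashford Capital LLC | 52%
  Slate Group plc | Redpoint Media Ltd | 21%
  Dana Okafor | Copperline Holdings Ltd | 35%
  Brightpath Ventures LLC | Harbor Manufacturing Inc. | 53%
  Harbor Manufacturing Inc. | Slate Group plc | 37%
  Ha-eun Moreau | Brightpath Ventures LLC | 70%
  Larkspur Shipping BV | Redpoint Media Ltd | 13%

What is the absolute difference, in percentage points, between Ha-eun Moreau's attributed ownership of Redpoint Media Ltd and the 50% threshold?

24.99686

Chain via Copperline Holdings Ltd → Vantage Textiles S.p.A. → Larkspur Shipping BV (R2): 39% × 34% × 65% × 13% = 1.12047% of Redpoint Media Ltd.
Chain via Brightpath Ventures LLC → Harbor Manufacturing Inc. → Slate Group plc (R2): 70% × 53% × 37% × 21% = 2.88267% of Redpoint Media Ltd.
Direct interest in Redpoint Media Ltd: 21%.
Aggregating (R1): 1.12047% + 2.88267% + 21% = 25.00314%.
25.00314% falls short of the 50% threshold by 24.99686 percentage points.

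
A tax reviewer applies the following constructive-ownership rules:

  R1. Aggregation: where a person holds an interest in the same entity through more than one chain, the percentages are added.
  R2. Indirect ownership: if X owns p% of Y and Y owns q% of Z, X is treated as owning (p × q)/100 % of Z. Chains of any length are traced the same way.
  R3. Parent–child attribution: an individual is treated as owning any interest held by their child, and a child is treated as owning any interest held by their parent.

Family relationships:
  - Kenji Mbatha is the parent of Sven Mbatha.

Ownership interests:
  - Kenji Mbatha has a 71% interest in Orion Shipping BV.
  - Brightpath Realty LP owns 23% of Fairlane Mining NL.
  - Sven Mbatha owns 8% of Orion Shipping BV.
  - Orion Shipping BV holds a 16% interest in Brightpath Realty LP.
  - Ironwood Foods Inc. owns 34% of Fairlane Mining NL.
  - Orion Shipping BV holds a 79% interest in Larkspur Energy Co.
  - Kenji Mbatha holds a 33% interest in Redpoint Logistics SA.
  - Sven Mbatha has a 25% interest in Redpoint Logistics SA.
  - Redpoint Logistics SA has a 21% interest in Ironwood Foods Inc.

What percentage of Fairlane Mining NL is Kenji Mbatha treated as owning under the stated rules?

By parent–child attribution (R3), Kenji Mbatha is treated as also owning Sven Mbatha's interest in Orion Shipping BV, giving 71% + 8% = 79%.
By parent–child attribution (R3), Kenji Mbatha is treated as also owning Sven Mbatha's interest in Redpoint Logistics SA, giving 33% + 25% = 58%.
Chain via Orion Shipping BV → Brightpath Realty LP (R2): 79% × 16% × 23% = 2.9072% of Fairlane Mining NL.
Chain via Redpoint Logistics SA → Ironwood Foods Inc. (R2): 58% × 21% × 34% = 4.1412% of Fairlane Mining NL.
Aggregating (R1): 2.9072% + 4.1412% = 7.0484%.

7.0484%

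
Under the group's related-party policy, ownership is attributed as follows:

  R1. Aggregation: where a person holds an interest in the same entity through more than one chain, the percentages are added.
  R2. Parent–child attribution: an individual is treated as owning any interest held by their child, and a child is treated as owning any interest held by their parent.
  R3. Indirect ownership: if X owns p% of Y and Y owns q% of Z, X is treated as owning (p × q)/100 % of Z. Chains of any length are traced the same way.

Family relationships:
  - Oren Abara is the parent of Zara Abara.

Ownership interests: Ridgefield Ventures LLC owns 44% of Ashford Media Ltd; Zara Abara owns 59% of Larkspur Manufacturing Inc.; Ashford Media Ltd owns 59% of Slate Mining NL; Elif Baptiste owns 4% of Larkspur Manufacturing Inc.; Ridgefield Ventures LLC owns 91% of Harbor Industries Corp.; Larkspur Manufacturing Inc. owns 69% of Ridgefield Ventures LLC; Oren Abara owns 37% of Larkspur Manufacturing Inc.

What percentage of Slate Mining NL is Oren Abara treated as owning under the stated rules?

17.195904%

By parent–child attribution (R2), Oren Abara is treated as also owning Zara Abara's interest in Larkspur Manufacturing Inc, giving 37% + 59% = 96%.
Chain via Larkspur Manufacturing Inc. → Ridgefield Ventures LLC → Ashford Media Ltd (R3): 96% × 69% × 44% × 59% = 17.195904% of Slate Mining NL.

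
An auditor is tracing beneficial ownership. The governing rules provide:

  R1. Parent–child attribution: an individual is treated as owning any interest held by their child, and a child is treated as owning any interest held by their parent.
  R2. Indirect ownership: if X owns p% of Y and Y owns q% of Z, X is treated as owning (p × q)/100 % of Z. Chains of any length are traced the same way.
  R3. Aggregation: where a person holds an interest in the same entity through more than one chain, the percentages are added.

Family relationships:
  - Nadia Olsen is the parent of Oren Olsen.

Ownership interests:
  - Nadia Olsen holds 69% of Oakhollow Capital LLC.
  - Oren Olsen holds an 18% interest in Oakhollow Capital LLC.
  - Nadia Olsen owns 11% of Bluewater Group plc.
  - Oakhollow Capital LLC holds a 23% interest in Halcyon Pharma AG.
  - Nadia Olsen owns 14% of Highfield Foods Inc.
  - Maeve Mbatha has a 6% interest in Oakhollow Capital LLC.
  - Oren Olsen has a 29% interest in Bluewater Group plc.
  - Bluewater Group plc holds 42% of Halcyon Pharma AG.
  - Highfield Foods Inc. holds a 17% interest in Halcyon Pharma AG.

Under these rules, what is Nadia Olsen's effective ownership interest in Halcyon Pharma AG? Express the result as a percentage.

By parent–child attribution (R1), Nadia Olsen is treated as also owning Oren Olsen's interest in Bluewater Group plc, giving 11% + 29% = 40%.
By parent–child attribution (R1), Nadia Olsen is treated as also owning Oren Olsen's interest in Oakhollow Capital LLC, giving 69% + 18% = 87%.
Chain via Highfield Foods Inc. (R2): 14% × 17% = 2.38% of Halcyon Pharma AG.
Chain via Bluewater Group plc (R2): 40% × 42% = 16.8% of Halcyon Pharma AG.
Chain via Oakhollow Capital LLC (R2): 87% × 23% = 20.01% of Halcyon Pharma AG.
Aggregating (R3): 2.38% + 16.8% + 20.01% = 39.19%.

39.19%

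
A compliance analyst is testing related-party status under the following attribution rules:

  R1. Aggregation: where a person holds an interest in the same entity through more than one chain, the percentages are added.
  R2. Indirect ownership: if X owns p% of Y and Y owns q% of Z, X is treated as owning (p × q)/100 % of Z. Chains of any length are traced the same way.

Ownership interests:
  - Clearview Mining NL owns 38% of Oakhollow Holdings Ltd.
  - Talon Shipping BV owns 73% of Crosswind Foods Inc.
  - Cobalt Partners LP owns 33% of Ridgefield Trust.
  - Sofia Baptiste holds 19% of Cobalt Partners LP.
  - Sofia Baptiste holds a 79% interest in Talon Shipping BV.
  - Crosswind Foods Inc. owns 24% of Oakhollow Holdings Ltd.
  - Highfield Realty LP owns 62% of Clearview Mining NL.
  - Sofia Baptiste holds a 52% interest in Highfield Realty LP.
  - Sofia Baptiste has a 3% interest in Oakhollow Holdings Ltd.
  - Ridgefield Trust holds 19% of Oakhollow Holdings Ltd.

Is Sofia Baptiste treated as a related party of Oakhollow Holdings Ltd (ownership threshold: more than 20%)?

Yes

Chain via Talon Shipping BV → Crosswind Foods Inc. (R2): 79% × 73% × 24% = 13.8408% of Oakhollow Holdings Ltd.
Chain via Highfield Realty LP → Clearview Mining NL (R2): 52% × 62% × 38% = 12.2512% of Oakhollow Holdings Ltd.
Chain via Cobalt Partners LP → Ridgefield Trust (R2): 19% × 33% × 19% = 1.1913% of Oakhollow Holdings Ltd.
Direct interest in Oakhollow Holdings Ltd: 3%.
Aggregating (R1): 13.8408% + 12.2512% + 1.1913% + 3% = 30.2833%.
30.2833% exceeds the 20% threshold, so Sofia is a related party to Oakhollow Holdings Ltd.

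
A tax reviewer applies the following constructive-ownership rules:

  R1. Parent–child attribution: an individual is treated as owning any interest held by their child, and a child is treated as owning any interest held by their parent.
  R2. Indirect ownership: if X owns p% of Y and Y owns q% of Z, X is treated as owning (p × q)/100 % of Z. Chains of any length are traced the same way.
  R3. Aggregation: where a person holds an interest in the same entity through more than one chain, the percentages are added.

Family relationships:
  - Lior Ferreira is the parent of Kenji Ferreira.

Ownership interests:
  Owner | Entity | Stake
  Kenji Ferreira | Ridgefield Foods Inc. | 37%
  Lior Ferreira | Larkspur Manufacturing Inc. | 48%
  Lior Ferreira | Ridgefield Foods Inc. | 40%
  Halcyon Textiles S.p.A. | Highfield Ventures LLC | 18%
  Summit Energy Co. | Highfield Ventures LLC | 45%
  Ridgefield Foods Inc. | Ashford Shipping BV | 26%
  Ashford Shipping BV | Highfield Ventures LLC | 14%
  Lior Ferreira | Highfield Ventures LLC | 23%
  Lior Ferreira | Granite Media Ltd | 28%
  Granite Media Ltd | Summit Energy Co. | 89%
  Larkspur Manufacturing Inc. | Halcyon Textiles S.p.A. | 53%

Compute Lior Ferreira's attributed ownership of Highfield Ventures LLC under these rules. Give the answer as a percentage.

41.596%

By parent–child attribution (R1), Lior Ferreira is treated as also owning Kenji Ferreira's interest in Ridgefield Foods Inc, giving 40% + 37% = 77%.
Chain via Granite Media Ltd → Summit Energy Co. (R2): 28% × 89% × 45% = 11.214% of Highfield Ventures LLC.
Chain via Larkspur Manufacturing Inc. → Halcyon Textiles S.p.A. (R2): 48% × 53% × 18% = 4.5792% of Highfield Ventures LLC.
Chain via Ridgefield Foods Inc. → Ashford Shipping BV (R2): 77% × 26% × 14% = 2.8028% of Highfield Ventures LLC.
Direct interest in Highfield Ventures LLC: 23%.
Aggregating (R3): 11.214% + 4.5792% + 2.8028% + 23% = 41.596%.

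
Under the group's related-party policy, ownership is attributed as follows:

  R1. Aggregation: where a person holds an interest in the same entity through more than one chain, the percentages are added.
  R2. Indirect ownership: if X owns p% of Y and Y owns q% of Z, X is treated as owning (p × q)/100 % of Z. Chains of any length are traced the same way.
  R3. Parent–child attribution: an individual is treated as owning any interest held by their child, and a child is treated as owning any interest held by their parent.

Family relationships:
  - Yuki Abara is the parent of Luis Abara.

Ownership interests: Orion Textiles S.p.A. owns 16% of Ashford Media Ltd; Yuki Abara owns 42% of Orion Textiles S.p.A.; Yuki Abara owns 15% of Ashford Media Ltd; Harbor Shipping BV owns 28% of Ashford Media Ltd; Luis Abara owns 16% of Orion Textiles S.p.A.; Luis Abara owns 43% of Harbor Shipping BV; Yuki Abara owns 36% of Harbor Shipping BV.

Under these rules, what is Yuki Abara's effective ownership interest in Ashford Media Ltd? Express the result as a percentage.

46.4%

By parent–child attribution (R3), Yuki Abara is treated as also owning Luis Abara's interest in Orion Textiles S.p.A, giving 42% + 16% = 58%.
By parent–child attribution (R3), Yuki Abara is treated as also owning Luis Abara's interest in Harbor Shipping BV, giving 36% + 43% = 79%.
Chain via Orion Textiles S.p.A. (R2): 58% × 16% = 9.28% of Ashford Media Ltd.
Chain via Harbor Shipping BV (R2): 79% × 28% = 22.12% of Ashford Media Ltd.
Direct interest in Ashford Media Ltd: 15%.
Aggregating (R1): 9.28% + 22.12% + 15% = 46.4%.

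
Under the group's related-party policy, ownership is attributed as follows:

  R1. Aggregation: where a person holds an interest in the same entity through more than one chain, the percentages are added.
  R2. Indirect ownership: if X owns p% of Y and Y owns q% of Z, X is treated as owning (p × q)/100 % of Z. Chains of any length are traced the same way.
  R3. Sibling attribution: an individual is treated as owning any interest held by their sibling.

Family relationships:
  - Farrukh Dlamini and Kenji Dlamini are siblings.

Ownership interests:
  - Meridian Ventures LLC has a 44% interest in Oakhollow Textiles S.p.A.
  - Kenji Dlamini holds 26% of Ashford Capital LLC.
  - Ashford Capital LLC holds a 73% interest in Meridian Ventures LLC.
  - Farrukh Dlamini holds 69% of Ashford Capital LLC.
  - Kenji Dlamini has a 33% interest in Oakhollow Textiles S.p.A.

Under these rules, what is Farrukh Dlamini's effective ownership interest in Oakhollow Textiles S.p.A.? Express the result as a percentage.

By sibling attribution (R3), Farrukh Dlamini is treated as also owning Kenji Dlamini's interest in Ashford Capital LLC, giving 69% + 26% = 95%.
By sibling attribution (R3), Farrukh Dlamini is treated as owning Kenji Dlamini's 33% interest in Oakhollow Textiles S.p.A.
Chain via Ashford Capital LLC → Meridian Ventures LLC (R2): 95% × 73% × 44% = 30.514% of Oakhollow Textiles S.p.A.
Direct interest in Oakhollow Textiles S.p.A: 33%.
Aggregating (R1): 30.514% + 33% = 63.514%.

63.514%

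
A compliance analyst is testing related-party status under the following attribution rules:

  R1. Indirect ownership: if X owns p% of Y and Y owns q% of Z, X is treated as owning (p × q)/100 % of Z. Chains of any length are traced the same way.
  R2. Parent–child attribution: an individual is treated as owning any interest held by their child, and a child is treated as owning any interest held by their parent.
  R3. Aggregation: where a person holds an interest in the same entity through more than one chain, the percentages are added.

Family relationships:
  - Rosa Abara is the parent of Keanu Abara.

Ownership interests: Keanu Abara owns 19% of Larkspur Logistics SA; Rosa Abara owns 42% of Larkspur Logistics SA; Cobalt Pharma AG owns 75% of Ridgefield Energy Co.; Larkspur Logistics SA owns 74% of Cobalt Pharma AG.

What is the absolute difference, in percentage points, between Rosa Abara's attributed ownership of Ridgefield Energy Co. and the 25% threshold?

8.855

By parent–child attribution (R2), Rosa Abara is treated as also owning Keanu Abara's interest in Larkspur Logistics SA, giving 42% + 19% = 61%.
Chain via Larkspur Logistics SA → Cobalt Pharma AG (R1): 61% × 74% × 75% = 33.855% of Ridgefield Energy Co.
33.855% exceeds the 25% threshold by 8.855 percentage points.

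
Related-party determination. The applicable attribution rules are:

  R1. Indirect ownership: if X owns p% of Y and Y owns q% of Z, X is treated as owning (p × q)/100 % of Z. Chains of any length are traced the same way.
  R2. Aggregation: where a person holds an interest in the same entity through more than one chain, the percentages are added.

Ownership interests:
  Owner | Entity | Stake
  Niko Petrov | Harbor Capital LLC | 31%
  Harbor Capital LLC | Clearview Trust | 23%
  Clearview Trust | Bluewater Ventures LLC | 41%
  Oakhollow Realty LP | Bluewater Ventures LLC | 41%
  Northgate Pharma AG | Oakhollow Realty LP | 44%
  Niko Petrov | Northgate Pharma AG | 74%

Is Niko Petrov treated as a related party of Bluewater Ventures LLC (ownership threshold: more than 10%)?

Yes

Chain via Northgate Pharma AG → Oakhollow Realty LP (R1): 74% × 44% × 41% = 13.3496% of Bluewater Ventures LLC.
Chain via Harbor Capital LLC → Clearview Trust (R1): 31% × 23% × 41% = 2.9233% of Bluewater Ventures LLC.
Aggregating (R2): 13.3496% + 2.9233% = 16.2729%.
16.2729% exceeds the 10% threshold, so Niko is a related party to Bluewater Ventures LLC.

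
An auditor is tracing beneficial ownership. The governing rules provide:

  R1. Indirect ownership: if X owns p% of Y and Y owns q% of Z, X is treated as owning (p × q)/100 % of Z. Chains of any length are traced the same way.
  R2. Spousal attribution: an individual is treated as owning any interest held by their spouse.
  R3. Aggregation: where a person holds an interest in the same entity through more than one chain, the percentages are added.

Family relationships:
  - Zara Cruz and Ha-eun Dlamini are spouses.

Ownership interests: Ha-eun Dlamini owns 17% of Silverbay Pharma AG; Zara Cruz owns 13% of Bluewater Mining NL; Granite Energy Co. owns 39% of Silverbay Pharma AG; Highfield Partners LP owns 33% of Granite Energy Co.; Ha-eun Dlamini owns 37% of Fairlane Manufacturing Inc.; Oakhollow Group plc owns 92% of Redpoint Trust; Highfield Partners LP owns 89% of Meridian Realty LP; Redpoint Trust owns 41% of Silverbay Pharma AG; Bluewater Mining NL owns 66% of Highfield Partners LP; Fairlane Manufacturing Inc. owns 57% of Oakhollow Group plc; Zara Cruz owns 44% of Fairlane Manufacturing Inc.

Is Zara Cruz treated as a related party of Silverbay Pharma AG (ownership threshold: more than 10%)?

By spousal attribution (R2), Zara Cruz is treated as also owning Ha-eun Dlamini's interest in Fairlane Manufacturing Inc, giving 44% + 37% = 81%.
By spousal attribution (R2), Zara Cruz is treated as owning Ha-eun Dlamini's 17% interest in Silverbay Pharma AG.
Chain via Fairlane Manufacturing Inc. → Oakhollow Group plc → Redpoint Trust (R1): 81% × 57% × 92% × 41% = 17.415324% of Silverbay Pharma AG.
Chain via Bluewater Mining NL → Highfield Partners LP → Granite Energy Co. (R1): 13% × 66% × 33% × 39% = 1.104246% of Silverbay Pharma AG.
Direct interest in Silverbay Pharma AG: 17%.
Aggregating (R3): 17.415324% + 1.104246% + 17% = 35.51957%.
35.51957% exceeds the 10% threshold, so Zara is a related party to Silverbay Pharma AG.

Yes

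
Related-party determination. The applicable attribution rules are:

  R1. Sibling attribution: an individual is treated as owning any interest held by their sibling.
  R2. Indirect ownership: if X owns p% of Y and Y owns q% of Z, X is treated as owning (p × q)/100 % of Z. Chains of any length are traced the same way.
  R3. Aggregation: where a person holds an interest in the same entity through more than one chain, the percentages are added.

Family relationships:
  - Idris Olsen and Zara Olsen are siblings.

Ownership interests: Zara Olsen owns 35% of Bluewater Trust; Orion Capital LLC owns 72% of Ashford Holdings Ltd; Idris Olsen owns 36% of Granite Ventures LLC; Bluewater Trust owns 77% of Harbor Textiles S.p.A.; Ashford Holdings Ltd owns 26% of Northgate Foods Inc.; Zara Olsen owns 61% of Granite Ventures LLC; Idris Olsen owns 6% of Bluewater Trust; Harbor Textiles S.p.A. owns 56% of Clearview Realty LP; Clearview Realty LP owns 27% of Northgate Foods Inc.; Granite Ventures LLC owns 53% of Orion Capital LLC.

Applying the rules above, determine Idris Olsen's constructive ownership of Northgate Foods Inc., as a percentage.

By sibling attribution (R1), Idris Olsen is treated as also owning Zara Olsen's interest in Granite Ventures LLC, giving 36% + 61% = 97%.
By sibling attribution (R1), Idris Olsen is treated as also owning Zara Olsen's interest in Bluewater Trust, giving 6% + 35% = 41%.
Chain via Granite Ventures LLC → Orion Capital LLC → Ashford Holdings Ltd (R2): 97% × 53% × 72% × 26% = 9.623952% of Northgate Foods Inc.
Chain via Bluewater Trust → Harbor Textiles S.p.A. → Clearview Realty LP (R2): 41% × 77% × 56% × 27% = 4.773384% of Northgate Foods Inc.
Aggregating (R3): 9.623952% + 4.773384% = 14.397336%.

14.397336%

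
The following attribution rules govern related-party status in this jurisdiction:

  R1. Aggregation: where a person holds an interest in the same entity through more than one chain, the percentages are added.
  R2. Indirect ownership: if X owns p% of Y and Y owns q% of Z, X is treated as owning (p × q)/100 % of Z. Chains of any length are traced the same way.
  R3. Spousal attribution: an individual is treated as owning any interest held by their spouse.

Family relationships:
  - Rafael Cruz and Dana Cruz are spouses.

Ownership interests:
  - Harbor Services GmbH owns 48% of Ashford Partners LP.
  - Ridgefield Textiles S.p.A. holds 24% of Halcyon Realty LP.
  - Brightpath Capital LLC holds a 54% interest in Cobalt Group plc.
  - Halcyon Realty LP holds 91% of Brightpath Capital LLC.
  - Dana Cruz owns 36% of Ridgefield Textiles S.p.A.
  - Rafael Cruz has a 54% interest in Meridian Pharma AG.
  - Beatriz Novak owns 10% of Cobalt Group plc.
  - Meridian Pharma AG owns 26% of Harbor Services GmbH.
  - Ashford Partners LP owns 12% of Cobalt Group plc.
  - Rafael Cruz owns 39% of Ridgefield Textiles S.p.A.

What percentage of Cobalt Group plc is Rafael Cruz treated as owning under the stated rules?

By spousal attribution (R3), Rafael Cruz is treated as also owning Dana Cruz's interest in Ridgefield Textiles S.p.A, giving 39% + 36% = 75%.
Chain via Ridgefield Textiles S.p.A. → Halcyon Realty LP → Brightpath Capital LLC (R2): 75% × 24% × 91% × 54% = 8.8452% of Cobalt Group plc.
Chain via Meridian Pharma AG → Harbor Services GmbH → Ashford Partners LP (R2): 54% × 26% × 48% × 12% = 0.808704% of Cobalt Group plc.
Aggregating (R1): 8.8452% + 0.808704% = 9.653904%.

9.653904%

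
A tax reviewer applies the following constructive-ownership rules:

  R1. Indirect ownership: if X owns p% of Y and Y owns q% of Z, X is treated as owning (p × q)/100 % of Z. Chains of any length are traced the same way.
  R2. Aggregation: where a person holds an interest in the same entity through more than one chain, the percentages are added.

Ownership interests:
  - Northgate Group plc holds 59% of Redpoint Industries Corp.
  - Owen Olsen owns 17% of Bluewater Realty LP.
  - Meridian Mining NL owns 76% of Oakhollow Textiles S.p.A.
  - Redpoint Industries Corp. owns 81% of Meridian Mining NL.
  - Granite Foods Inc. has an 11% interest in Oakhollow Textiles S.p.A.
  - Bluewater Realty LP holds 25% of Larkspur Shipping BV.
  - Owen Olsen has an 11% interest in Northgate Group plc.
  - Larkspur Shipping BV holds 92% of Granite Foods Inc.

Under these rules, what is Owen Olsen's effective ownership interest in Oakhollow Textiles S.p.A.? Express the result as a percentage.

Chain via Northgate Group plc → Redpoint Industries Corp. → Meridian Mining NL (R1): 11% × 59% × 81% × 76% = 3.995244% of Oakhollow Textiles S.p.A.
Chain via Bluewater Realty LP → Larkspur Shipping BV → Granite Foods Inc. (R1): 17% × 25% × 92% × 11% = 0.4301% of Oakhollow Textiles S.p.A.
Aggregating (R2): 3.995244% + 0.4301% = 4.425344%.

4.425344%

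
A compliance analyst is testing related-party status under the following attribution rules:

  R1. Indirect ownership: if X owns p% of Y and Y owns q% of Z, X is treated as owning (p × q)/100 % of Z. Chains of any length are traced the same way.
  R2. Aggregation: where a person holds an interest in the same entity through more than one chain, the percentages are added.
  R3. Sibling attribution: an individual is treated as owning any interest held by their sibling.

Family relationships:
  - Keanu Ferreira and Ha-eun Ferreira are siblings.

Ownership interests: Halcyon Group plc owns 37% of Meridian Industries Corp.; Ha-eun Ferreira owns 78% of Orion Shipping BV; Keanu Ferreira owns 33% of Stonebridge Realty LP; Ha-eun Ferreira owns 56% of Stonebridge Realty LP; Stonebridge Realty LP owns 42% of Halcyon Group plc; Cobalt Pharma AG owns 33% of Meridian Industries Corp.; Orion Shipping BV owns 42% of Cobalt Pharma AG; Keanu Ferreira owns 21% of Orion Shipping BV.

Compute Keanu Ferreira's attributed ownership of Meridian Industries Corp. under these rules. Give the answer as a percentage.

27.552%

By sibling attribution (R3), Keanu Ferreira is treated as also owning Ha-eun Ferreira's interest in Stonebridge Realty LP, giving 33% + 56% = 89%.
By sibling attribution (R3), Keanu Ferreira is treated as also owning Ha-eun Ferreira's interest in Orion Shipping BV, giving 21% + 78% = 99%.
Chain via Stonebridge Realty LP → Halcyon Group plc (R1): 89% × 42% × 37% = 13.8306% of Meridian Industries Corp.
Chain via Orion Shipping BV → Cobalt Pharma AG (R1): 99% × 42% × 33% = 13.7214% of Meridian Industries Corp.
Aggregating (R2): 13.8306% + 13.7214% = 27.552%.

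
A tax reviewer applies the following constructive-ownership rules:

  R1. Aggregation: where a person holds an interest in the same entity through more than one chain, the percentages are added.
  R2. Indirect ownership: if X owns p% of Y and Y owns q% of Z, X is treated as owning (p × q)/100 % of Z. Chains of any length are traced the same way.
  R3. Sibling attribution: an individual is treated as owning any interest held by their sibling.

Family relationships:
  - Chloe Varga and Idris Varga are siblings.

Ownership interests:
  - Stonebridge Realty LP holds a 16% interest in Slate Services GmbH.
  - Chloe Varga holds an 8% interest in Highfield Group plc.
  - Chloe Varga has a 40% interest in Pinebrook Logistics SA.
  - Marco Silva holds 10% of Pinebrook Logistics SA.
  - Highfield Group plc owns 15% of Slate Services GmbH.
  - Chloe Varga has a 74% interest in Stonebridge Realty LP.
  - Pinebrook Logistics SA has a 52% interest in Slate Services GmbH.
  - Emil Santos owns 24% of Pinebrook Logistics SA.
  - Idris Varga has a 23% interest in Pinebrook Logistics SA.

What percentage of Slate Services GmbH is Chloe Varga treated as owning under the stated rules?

By sibling attribution (R3), Chloe Varga is treated as also owning Idris Varga's interest in Pinebrook Logistics SA, giving 40% + 23% = 63%.
Chain via Stonebridge Realty LP (R2): 74% × 16% = 11.84% of Slate Services GmbH.
Chain via Highfield Group plc (R2): 8% × 15% = 1.2% of Slate Services GmbH.
Chain via Pinebrook Logistics SA (R2): 63% × 52% = 32.76% of Slate Services GmbH.
Aggregating (R1): 11.84% + 1.2% + 32.76% = 45.8%.

45.8%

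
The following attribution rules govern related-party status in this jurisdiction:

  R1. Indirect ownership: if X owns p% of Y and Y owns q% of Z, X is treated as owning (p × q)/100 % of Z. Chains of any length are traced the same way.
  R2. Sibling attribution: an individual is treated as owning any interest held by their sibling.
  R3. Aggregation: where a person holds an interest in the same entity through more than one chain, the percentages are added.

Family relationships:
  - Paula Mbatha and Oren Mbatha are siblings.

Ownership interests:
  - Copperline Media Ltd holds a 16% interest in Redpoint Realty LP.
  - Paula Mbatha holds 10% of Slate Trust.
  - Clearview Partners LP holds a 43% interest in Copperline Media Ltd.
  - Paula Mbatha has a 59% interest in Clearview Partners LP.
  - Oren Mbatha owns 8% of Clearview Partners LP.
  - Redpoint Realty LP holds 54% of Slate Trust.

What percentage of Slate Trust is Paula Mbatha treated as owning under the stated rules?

By sibling attribution (R2), Paula Mbatha is treated as also owning Oren Mbatha's interest in Clearview Partners LP, giving 59% + 8% = 67%.
Chain via Clearview Partners LP → Copperline Media Ltd → Redpoint Realty LP (R1): 67% × 43% × 16% × 54% = 2.489184% of Slate Trust.
Direct interest in Slate Trust: 10%.
Aggregating (R3): 2.489184% + 10% = 12.489184%.

12.489184%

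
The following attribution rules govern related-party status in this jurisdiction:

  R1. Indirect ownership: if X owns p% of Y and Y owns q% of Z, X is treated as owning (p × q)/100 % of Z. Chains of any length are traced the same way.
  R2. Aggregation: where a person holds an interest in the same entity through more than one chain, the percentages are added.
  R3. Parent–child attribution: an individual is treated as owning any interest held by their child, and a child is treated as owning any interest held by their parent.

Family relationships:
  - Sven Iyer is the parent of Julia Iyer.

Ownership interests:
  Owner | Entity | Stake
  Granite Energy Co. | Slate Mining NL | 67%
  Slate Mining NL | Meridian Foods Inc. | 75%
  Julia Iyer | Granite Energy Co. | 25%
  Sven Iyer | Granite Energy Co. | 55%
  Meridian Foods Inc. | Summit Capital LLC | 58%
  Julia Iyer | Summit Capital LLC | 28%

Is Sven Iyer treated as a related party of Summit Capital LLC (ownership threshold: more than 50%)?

Yes

By parent–child attribution (R3), Sven Iyer is treated as also owning Julia Iyer's interest in Granite Energy Co, giving 55% + 25% = 80%.
By parent–child attribution (R3), Sven Iyer is treated as owning Julia Iyer's 28% interest in Summit Capital LLC.
Chain via Granite Energy Co. → Slate Mining NL → Meridian Foods Inc. (R1): 80% × 67% × 75% × 58% = 23.316% of Summit Capital LLC.
Direct interest in Summit Capital LLC: 28%.
Aggregating (R2): 23.316% + 28% = 51.316%.
51.316% exceeds the 50% threshold, so Sven is a related party to Summit Capital LLC.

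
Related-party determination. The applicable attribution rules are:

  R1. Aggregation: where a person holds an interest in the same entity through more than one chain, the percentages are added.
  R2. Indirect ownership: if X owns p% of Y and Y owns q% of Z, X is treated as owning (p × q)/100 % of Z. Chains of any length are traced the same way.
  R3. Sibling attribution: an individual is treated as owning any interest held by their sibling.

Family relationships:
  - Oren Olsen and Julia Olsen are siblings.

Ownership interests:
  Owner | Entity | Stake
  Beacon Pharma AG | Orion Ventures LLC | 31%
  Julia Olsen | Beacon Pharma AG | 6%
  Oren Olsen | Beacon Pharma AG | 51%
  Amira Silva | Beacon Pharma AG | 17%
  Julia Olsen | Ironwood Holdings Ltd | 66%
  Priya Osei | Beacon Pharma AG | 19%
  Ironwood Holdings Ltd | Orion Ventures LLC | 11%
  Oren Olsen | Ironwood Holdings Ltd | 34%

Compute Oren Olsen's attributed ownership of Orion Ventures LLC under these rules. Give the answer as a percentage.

By sibling attribution (R3), Oren Olsen is treated as also owning Julia Olsen's interest in Ironwood Holdings Ltd, giving 34% + 66% = 100%.
By sibling attribution (R3), Oren Olsen is treated as also owning Julia Olsen's interest in Beacon Pharma AG, giving 51% + 6% = 57%.
Chain via Ironwood Holdings Ltd (R2): 100% × 11% = 11% of Orion Ventures LLC.
Chain via Beacon Pharma AG (R2): 57% × 31% = 17.67% of Orion Ventures LLC.
Aggregating (R1): 11% + 17.67% = 28.67%.

28.67%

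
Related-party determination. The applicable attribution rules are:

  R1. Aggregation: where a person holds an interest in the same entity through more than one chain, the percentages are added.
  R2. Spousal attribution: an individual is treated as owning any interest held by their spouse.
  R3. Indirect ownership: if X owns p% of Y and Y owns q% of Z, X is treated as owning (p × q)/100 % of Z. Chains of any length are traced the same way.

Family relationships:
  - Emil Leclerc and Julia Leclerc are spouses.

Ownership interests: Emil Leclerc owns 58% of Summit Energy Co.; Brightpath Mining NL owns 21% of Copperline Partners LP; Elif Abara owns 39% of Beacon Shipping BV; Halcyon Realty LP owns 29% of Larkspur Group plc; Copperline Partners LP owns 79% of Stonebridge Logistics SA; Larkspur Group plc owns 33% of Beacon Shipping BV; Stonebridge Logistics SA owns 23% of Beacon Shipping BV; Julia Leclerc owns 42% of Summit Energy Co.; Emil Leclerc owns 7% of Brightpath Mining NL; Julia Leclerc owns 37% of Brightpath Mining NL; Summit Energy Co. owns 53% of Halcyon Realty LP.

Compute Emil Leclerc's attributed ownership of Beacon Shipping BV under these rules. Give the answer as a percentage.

By spousal attribution (R2), Emil Leclerc is treated as also owning Julia Leclerc's interest in Brightpath Mining NL, giving 7% + 37% = 44%.
By spousal attribution (R2), Emil Leclerc is treated as also owning Julia Leclerc's interest in Summit Energy Co, giving 58% + 42% = 100%.
Chain via Brightpath Mining NL → Copperline Partners LP → Stonebridge Logistics SA (R3): 44% × 21% × 79% × 23% = 1.678908% of Beacon Shipping BV.
Chain via Summit Energy Co. → Halcyon Realty LP → Larkspur Group plc (R3): 100% × 53% × 29% × 33% = 5.0721% of Beacon Shipping BV.
Aggregating (R1): 1.678908% + 5.0721% = 6.751008%.

6.751008%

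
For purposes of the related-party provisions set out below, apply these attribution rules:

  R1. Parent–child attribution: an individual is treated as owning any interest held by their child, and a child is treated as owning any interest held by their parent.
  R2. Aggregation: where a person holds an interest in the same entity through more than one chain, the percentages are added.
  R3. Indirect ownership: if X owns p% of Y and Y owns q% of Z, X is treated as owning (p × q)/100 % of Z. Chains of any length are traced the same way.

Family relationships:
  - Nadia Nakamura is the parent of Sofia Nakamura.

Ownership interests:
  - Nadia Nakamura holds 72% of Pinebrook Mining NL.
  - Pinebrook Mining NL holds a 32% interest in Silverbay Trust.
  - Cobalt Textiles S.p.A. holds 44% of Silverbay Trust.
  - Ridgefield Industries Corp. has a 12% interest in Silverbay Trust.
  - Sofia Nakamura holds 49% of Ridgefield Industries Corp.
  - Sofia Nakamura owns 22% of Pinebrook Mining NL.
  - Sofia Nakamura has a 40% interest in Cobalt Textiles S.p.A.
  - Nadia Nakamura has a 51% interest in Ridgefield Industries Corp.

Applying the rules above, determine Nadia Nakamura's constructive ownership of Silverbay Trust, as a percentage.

59.68%

By parent–child attribution (R1), Nadia Nakamura is treated as also owning Sofia Nakamura's interest in Ridgefield Industries Corp, giving 51% + 49% = 100%.
By parent–child attribution (R1), Nadia Nakamura is treated as also owning Sofia Nakamura's interest in Pinebrook Mining NL, giving 72% + 22% = 94%.
By parent–child attribution (R1), Nadia Nakamura is treated as owning Sofia Nakamura's 40% interest in Cobalt Textiles S.p.A.
Chain via Ridgefield Industries Corp. (R3): 100% × 12% = 12% of Silverbay Trust.
Chain via Pinebrook Mining NL (R3): 94% × 32% = 30.08% of Silverbay Trust.
Chain via Cobalt Textiles S.p.A. (R3): 40% × 44% = 17.6% of Silverbay Trust.
Aggregating (R2): 12% + 30.08% + 17.6% = 59.68%.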